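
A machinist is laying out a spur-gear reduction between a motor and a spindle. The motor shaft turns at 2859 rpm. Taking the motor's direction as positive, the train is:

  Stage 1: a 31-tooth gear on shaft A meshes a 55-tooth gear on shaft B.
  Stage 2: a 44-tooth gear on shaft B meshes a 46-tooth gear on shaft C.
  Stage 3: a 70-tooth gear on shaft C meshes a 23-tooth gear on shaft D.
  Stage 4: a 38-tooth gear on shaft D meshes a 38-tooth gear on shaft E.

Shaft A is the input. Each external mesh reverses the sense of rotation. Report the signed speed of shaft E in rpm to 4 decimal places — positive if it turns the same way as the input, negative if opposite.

Stage 1 [31T→55T]: ω = 2859.0000×31/55 = 1611.4364 rpm, dir flips to −; running = −1611.4364
Stage 2 [44T→46T]: ω = 1611.4364×44/46 = 1541.3739 rpm, dir flips to +; running = +1541.3739
Stage 3 [70T→23T]: ω = 1541.3739×70/23 = 4691.1380 rpm, dir flips to −; running = −4691.1380
Stage 4 [38T→38T]: ω = 4691.1380×38/38 = 4691.1380 rpm, dir flips to +; running = +4691.1380

+4691.1380 rpm (same as input, |ω| = 4691.1380 rpm)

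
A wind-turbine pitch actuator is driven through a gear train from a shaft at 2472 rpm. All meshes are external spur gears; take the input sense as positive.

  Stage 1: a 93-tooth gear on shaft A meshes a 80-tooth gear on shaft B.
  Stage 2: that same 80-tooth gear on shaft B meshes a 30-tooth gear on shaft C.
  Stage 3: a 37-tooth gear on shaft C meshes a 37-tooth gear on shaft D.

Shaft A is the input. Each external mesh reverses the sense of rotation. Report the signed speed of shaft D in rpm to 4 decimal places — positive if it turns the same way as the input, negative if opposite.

Stage 1 [93T→80T]: ω = 2472.0000×93/80 = 2873.7000 rpm, dir flips to −; running = −2873.7000
Stage 2 [80T→30T]: ω = 2873.7000×80/30 = 7663.2000 rpm, dir flips to +; running = +7663.2000
Stage 3 [37T→37T]: ω = 7663.2000×37/37 = 7663.2000 rpm, dir flips to −; running = −7663.2000

-7663.2000 rpm (opposite to input, |ω| = 7663.2000 rpm)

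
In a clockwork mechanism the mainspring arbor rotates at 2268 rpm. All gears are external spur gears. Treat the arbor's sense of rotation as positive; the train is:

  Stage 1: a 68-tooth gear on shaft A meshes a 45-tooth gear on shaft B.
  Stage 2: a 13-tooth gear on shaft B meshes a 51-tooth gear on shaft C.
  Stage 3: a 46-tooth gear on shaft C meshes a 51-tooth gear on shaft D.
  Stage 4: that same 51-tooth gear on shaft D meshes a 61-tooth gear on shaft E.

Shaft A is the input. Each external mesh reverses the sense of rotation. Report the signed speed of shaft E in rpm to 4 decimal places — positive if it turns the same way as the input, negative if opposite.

+658.7803 rpm (same as input, |ω| = 658.7803 rpm)

Stage 1 [68T→45T]: ω = 2268.0000×68/45 = 3427.2000 rpm, dir flips to −; running = −3427.2000
Stage 2 [13T→51T]: ω = 3427.2000×13/51 = 873.6000 rpm, dir flips to +; running = +873.6000
Stage 3 [46T→51T]: ω = 873.6000×46/51 = 787.9529 rpm, dir flips to −; running = −787.9529
Stage 4 [51T→61T]: ω = 787.9529×51/61 = 658.7803 rpm, dir flips to +; running = +658.7803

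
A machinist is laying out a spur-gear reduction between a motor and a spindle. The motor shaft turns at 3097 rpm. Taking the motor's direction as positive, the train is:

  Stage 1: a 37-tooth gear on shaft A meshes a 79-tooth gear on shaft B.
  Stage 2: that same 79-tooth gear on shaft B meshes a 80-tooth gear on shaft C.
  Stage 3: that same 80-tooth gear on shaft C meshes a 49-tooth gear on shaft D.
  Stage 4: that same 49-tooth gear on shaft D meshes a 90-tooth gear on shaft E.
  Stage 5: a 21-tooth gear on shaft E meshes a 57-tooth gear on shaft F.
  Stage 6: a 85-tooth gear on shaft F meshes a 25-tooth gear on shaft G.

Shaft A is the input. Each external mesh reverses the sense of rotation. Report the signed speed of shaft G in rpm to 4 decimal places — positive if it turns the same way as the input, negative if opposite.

Stage 1 [37T→79T]: ω = 3097.0000×37/79 = 1450.4937 rpm, dir flips to −; running = −1450.4937
Stage 2 [79T→80T]: ω = 1450.4937×79/80 = 1432.3625 rpm, dir flips to +; running = +1432.3625
Stage 3 [80T→49T]: ω = 1432.3625×80/49 = 2338.5510 rpm, dir flips to −; running = −2338.5510
Stage 4 [49T→90T]: ω = 2338.5510×49/90 = 1273.2111 rpm, dir flips to +; running = +1273.2111
Stage 5 [21T→57T]: ω = 1273.2111×21/57 = 469.0778 rpm, dir flips to −; running = −469.0778
Stage 6 [85T→25T]: ω = 469.0778×85/25 = 1594.8644 rpm, dir flips to +; running = +1594.8644

+1594.8644 rpm (same as input, |ω| = 1594.8644 rpm)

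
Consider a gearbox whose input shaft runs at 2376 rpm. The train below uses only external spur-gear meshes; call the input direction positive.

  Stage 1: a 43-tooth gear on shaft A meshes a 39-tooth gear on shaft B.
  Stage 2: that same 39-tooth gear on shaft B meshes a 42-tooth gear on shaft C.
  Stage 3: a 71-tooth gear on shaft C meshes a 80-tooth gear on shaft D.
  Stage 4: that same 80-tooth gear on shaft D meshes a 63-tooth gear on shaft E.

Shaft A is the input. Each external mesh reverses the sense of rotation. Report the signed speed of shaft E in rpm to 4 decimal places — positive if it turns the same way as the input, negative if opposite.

Stage 1 [43T→39T]: ω = 2376.0000×43/39 = 2619.6923 rpm, dir flips to −; running = −2619.6923
Stage 2 [39T→42T]: ω = 2619.6923×39/42 = 2432.5714 rpm, dir flips to +; running = +2432.5714
Stage 3 [71T→80T]: ω = 2432.5714×71/80 = 2158.9071 rpm, dir flips to −; running = −2158.9071
Stage 4 [80T→63T]: ω = 2158.9071×80/63 = 2741.4694 rpm, dir flips to +; running = +2741.4694

+2741.4694 rpm (same as input, |ω| = 2741.4694 rpm)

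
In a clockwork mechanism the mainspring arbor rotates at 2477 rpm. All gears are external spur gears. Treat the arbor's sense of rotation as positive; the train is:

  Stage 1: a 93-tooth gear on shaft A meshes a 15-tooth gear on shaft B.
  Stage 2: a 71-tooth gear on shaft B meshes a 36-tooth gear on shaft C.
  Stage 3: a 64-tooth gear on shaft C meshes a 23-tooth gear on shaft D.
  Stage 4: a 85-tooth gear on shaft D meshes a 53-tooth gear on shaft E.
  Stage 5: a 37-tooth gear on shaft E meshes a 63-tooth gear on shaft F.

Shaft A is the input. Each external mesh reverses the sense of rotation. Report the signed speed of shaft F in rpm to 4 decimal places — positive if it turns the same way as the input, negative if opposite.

Stage 1 [93T→15T]: ω = 2477.0000×93/15 = 15357.4000 rpm, dir flips to −; running = −15357.4000
Stage 2 [71T→36T]: ω = 15357.4000×71/36 = 30288.2056 rpm, dir flips to +; running = +30288.2056
Stage 3 [64T→23T]: ω = 30288.2056×64/23 = 84280.2242 rpm, dir flips to −; running = −84280.2242
Stage 4 [85T→53T]: ω = 84280.2242×85/53 = 135166.3972 rpm, dir flips to +; running = +135166.3972
Stage 5 [37T→63T]: ω = 135166.3972×37/63 = 79383.4396 rpm, dir flips to −; running = −79383.4396

-79383.4396 rpm (opposite to input, |ω| = 79383.4396 rpm)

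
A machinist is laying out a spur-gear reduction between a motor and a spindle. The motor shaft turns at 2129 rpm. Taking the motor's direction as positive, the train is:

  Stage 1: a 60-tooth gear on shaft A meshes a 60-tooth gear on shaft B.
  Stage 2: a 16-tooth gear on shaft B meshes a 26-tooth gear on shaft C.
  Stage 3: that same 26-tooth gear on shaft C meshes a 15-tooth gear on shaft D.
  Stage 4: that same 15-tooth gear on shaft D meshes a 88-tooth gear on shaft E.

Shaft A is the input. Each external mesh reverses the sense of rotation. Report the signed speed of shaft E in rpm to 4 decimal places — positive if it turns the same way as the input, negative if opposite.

Stage 1 [60T→60T]: ω = 2129.0000×60/60 = 2129.0000 rpm, dir flips to −; running = −2129.0000
Stage 2 [16T→26T]: ω = 2129.0000×16/26 = 1310.1538 rpm, dir flips to +; running = +1310.1538
Stage 3 [26T→15T]: ω = 1310.1538×26/15 = 2270.9333 rpm, dir flips to −; running = −2270.9333
Stage 4 [15T→88T]: ω = 2270.9333×15/88 = 387.0909 rpm, dir flips to +; running = +387.0909

+387.0909 rpm (same as input, |ω| = 387.0909 rpm)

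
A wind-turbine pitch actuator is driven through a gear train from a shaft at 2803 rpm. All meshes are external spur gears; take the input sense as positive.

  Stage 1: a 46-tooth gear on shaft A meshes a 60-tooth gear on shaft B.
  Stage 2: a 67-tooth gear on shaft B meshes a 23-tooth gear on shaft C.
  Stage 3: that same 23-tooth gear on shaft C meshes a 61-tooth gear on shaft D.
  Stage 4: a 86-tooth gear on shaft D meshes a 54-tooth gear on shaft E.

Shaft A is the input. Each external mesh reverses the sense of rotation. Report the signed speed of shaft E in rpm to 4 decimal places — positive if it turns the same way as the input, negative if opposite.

Stage 1 [46T→60T]: ω = 2803.0000×46/60 = 2148.9667 rpm, dir flips to −; running = −2148.9667
Stage 2 [67T→23T]: ω = 2148.9667×67/23 = 6260.0333 rpm, dir flips to +; running = +6260.0333
Stage 3 [23T→61T]: ω = 6260.0333×23/61 = 2360.3404 rpm, dir flips to −; running = −2360.3404
Stage 4 [86T→54T]: ω = 2360.3404×86/54 = 3759.0607 rpm, dir flips to +; running = +3759.0607

+3759.0607 rpm (same as input, |ω| = 3759.0607 rpm)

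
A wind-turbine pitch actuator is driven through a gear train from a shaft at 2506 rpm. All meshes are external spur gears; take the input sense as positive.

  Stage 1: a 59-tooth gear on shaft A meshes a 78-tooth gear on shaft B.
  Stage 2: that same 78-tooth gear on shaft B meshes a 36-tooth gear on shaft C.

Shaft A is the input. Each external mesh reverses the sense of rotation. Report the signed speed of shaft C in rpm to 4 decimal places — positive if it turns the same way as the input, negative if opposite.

+4107.0556 rpm (same as input, |ω| = 4107.0556 rpm)

Stage 1 [59T→78T]: ω = 2506.0000×59/78 = 1895.5641 rpm, dir flips to −; running = −1895.5641
Stage 2 [78T→36T]: ω = 1895.5641×78/36 = 4107.0556 rpm, dir flips to +; running = +4107.0556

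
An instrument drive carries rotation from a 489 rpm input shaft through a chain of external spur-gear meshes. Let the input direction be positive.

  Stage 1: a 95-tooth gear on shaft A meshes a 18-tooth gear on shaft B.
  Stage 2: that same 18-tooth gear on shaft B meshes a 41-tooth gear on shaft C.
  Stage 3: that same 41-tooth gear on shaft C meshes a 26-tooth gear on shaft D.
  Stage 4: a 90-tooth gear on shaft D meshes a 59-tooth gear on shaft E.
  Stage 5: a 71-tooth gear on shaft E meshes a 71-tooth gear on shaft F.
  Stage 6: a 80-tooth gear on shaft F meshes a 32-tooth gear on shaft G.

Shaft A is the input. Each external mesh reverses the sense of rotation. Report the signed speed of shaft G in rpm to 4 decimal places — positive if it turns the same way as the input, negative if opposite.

Stage 1 [95T→18T]: ω = 489.0000×95/18 = 2580.8333 rpm, dir flips to −; running = −2580.8333
Stage 2 [18T→41T]: ω = 2580.8333×18/41 = 1133.0488 rpm, dir flips to +; running = +1133.0488
Stage 3 [41T→26T]: ω = 1133.0488×41/26 = 1786.7308 rpm, dir flips to −; running = −1786.7308
Stage 4 [90T→59T]: ω = 1786.7308×90/59 = 2725.5215 rpm, dir flips to +; running = +2725.5215
Stage 5 [71T→71T]: ω = 2725.5215×71/71 = 2725.5215 rpm, dir flips to −; running = −2725.5215
Stage 6 [80T→32T]: ω = 2725.5215×80/32 = 6813.8038 rpm, dir flips to +; running = +6813.8038

+6813.8038 rpm (same as input, |ω| = 6813.8038 rpm)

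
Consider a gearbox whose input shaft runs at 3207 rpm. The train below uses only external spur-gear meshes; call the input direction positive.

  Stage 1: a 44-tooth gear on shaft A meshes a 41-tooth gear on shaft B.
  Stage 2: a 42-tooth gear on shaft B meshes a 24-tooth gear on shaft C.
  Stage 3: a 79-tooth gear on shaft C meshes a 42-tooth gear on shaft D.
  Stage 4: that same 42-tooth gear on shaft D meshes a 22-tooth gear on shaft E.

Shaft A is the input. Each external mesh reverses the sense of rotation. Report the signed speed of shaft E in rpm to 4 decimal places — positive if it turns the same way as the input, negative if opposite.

+21627.6951 rpm (same as input, |ω| = 21627.6951 rpm)

Stage 1 [44T→41T]: ω = 3207.0000×44/41 = 3441.6585 rpm, dir flips to −; running = −3441.6585
Stage 2 [42T→24T]: ω = 3441.6585×42/24 = 6022.9024 rpm, dir flips to +; running = +6022.9024
Stage 3 [79T→42T]: ω = 6022.9024×79/42 = 11328.7927 rpm, dir flips to −; running = −11328.7927
Stage 4 [42T→22T]: ω = 11328.7927×42/22 = 21627.6951 rpm, dir flips to +; running = +21627.6951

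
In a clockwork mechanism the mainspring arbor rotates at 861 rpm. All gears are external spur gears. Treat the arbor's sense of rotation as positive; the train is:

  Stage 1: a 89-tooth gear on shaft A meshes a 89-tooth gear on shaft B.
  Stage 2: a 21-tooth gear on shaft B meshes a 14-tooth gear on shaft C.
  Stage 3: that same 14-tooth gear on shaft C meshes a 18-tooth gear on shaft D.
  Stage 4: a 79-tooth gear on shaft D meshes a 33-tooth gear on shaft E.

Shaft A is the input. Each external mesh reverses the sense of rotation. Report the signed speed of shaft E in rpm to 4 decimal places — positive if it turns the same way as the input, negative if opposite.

Stage 1 [89T→89T]: ω = 861.0000×89/89 = 861.0000 rpm, dir flips to −; running = −861.0000
Stage 2 [21T→14T]: ω = 861.0000×21/14 = 1291.5000 rpm, dir flips to +; running = +1291.5000
Stage 3 [14T→18T]: ω = 1291.5000×14/18 = 1004.5000 rpm, dir flips to −; running = −1004.5000
Stage 4 [79T→33T]: ω = 1004.5000×79/33 = 2404.7121 rpm, dir flips to +; running = +2404.7121

+2404.7121 rpm (same as input, |ω| = 2404.7121 rpm)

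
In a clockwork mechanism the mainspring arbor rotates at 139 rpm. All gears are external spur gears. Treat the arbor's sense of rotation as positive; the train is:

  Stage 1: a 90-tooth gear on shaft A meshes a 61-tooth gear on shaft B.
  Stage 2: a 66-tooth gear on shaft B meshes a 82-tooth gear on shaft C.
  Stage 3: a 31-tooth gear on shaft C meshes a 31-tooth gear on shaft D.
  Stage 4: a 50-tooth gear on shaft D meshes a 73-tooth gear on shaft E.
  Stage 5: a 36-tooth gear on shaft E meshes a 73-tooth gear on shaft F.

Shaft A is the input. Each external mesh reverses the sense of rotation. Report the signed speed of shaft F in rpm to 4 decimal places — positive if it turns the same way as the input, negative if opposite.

-55.7551 rpm (opposite to input, |ω| = 55.7551 rpm)

Stage 1 [90T→61T]: ω = 139.0000×90/61 = 205.0820 rpm, dir flips to −; running = −205.0820
Stage 2 [66T→82T]: ω = 205.0820×66/82 = 165.0660 rpm, dir flips to +; running = +165.0660
Stage 3 [31T→31T]: ω = 165.0660×31/31 = 165.0660 rpm, dir flips to −; running = −165.0660
Stage 4 [50T→73T]: ω = 165.0660×50/73 = 113.0589 rpm, dir flips to +; running = +113.0589
Stage 5 [36T→73T]: ω = 113.0589×36/73 = 55.7551 rpm, dir flips to −; running = −55.7551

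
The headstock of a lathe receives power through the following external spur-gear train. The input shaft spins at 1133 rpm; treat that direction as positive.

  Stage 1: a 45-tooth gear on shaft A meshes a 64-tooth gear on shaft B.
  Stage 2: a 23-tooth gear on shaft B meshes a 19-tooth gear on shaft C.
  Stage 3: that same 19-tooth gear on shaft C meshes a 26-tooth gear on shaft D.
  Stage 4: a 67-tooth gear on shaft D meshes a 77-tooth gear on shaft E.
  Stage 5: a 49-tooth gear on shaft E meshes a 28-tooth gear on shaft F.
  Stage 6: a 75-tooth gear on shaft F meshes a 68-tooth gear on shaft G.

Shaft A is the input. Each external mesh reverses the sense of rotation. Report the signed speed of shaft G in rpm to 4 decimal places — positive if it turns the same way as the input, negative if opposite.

+1183.5631 rpm (same as input, |ω| = 1183.5631 rpm)

Stage 1 [45T→64T]: ω = 1133.0000×45/64 = 796.6406 rpm, dir flips to −; running = −796.6406
Stage 2 [23T→19T]: ω = 796.6406×23/19 = 964.3544 rpm, dir flips to +; running = +964.3544
Stage 3 [19T→26T]: ω = 964.3544×19/26 = 704.7206 rpm, dir flips to −; running = −704.7206
Stage 4 [67T→77T]: ω = 704.7206×67/77 = 613.1984 rpm, dir flips to +; running = +613.1984
Stage 5 [49T→28T]: ω = 613.1984×49/28 = 1073.0972 rpm, dir flips to −; running = −1073.0972
Stage 6 [75T→68T]: ω = 1073.0972×75/68 = 1183.5631 rpm, dir flips to +; running = +1183.5631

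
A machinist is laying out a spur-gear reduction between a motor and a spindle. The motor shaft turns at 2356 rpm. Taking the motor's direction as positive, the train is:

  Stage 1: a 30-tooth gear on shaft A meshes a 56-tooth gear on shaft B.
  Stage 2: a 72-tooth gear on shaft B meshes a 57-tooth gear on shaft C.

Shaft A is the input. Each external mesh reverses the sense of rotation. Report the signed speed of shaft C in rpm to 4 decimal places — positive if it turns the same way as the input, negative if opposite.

Stage 1 [30T→56T]: ω = 2356.0000×30/56 = 1262.1429 rpm, dir flips to −; running = −1262.1429
Stage 2 [72T→57T]: ω = 1262.1429×72/57 = 1594.2857 rpm, dir flips to +; running = +1594.2857

+1594.2857 rpm (same as input, |ω| = 1594.2857 rpm)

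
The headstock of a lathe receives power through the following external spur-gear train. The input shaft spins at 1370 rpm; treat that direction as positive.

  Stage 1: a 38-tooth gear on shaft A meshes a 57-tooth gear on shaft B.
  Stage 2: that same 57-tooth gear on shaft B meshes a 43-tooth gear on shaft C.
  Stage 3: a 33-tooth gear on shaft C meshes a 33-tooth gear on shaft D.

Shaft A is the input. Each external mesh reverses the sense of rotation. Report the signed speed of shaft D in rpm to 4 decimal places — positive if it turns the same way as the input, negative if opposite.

-1210.6977 rpm (opposite to input, |ω| = 1210.6977 rpm)

Stage 1 [38T→57T]: ω = 1370.0000×38/57 = 913.3333 rpm, dir flips to −; running = −913.3333
Stage 2 [57T→43T]: ω = 913.3333×57/43 = 1210.6977 rpm, dir flips to +; running = +1210.6977
Stage 3 [33T→33T]: ω = 1210.6977×33/33 = 1210.6977 rpm, dir flips to −; running = −1210.6977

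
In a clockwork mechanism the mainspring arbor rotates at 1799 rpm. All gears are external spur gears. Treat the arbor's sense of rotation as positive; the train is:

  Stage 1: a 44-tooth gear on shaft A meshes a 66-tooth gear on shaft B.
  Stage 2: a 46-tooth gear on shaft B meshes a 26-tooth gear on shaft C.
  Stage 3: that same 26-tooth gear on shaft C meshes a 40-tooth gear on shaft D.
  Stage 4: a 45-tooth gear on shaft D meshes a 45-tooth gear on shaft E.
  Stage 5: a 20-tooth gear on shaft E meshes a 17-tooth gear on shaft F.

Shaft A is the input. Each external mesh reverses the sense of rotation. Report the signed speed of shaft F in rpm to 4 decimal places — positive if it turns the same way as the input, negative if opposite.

-1622.6275 rpm (opposite to input, |ω| = 1622.6275 rpm)

Stage 1 [44T→66T]: ω = 1799.0000×44/66 = 1199.3333 rpm, dir flips to −; running = −1199.3333
Stage 2 [46T→26T]: ω = 1199.3333×46/26 = 2121.8974 rpm, dir flips to +; running = +2121.8974
Stage 3 [26T→40T]: ω = 2121.8974×26/40 = 1379.2333 rpm, dir flips to −; running = −1379.2333
Stage 4 [45T→45T]: ω = 1379.2333×45/45 = 1379.2333 rpm, dir flips to +; running = +1379.2333
Stage 5 [20T→17T]: ω = 1379.2333×20/17 = 1622.6275 rpm, dir flips to −; running = −1622.6275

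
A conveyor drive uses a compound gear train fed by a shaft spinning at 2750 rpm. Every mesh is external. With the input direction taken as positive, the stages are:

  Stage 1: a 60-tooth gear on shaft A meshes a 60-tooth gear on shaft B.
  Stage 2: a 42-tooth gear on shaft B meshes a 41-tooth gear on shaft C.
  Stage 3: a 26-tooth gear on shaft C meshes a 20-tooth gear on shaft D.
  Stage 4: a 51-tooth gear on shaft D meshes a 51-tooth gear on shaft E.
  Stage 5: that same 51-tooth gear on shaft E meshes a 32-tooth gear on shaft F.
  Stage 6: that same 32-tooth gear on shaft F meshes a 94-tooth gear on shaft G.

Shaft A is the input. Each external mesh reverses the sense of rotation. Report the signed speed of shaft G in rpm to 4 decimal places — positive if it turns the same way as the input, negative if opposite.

Stage 1 [60T→60T]: ω = 2750.0000×60/60 = 2750.0000 rpm, dir flips to −; running = −2750.0000
Stage 2 [42T→41T]: ω = 2750.0000×42/41 = 2817.0732 rpm, dir flips to +; running = +2817.0732
Stage 3 [26T→20T]: ω = 2817.0732×26/20 = 3662.1951 rpm, dir flips to −; running = −3662.1951
Stage 4 [51T→51T]: ω = 3662.1951×51/51 = 3662.1951 rpm, dir flips to +; running = +3662.1951
Stage 5 [51T→32T]: ω = 3662.1951×51/32 = 5836.6235 rpm, dir flips to −; running = −5836.6235
Stage 6 [32T→94T]: ω = 5836.6235×32/94 = 1986.9357 rpm, dir flips to +; running = +1986.9357

+1986.9357 rpm (same as input, |ω| = 1986.9357 rpm)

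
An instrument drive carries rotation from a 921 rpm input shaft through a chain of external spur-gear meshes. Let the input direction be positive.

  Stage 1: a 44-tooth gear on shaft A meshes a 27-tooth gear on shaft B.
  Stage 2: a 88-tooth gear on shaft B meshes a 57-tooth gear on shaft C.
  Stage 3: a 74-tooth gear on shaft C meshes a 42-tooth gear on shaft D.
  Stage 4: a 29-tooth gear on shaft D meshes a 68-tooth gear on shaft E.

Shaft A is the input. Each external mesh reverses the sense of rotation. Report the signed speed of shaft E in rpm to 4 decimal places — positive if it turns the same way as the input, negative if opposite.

+1741.1167 rpm (same as input, |ω| = 1741.1167 rpm)

Stage 1 [44T→27T]: ω = 921.0000×44/27 = 1500.8889 rpm, dir flips to −; running = −1500.8889
Stage 2 [88T→57T]: ω = 1500.8889×88/57 = 2317.1618 rpm, dir flips to +; running = +2317.1618
Stage 3 [74T→42T]: ω = 2317.1618×74/42 = 4082.6184 rpm, dir flips to −; running = −4082.6184
Stage 4 [29T→68T]: ω = 4082.6184×29/68 = 1741.1167 rpm, dir flips to +; running = +1741.1167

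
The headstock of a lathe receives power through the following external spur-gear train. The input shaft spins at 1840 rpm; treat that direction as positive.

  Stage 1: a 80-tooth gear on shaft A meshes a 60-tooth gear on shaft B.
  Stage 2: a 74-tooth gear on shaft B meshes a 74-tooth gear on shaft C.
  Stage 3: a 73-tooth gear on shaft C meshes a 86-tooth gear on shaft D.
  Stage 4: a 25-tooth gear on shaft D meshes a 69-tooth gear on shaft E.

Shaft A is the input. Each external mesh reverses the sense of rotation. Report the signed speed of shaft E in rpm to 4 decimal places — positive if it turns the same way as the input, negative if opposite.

+754.5220 rpm (same as input, |ω| = 754.5220 rpm)

Stage 1 [80T→60T]: ω = 1840.0000×80/60 = 2453.3333 rpm, dir flips to −; running = −2453.3333
Stage 2 [74T→74T]: ω = 2453.3333×74/74 = 2453.3333 rpm, dir flips to +; running = +2453.3333
Stage 3 [73T→86T]: ω = 2453.3333×73/86 = 2082.4806 rpm, dir flips to −; running = −2082.4806
Stage 4 [25T→69T]: ω = 2082.4806×25/69 = 754.5220 rpm, dir flips to +; running = +754.5220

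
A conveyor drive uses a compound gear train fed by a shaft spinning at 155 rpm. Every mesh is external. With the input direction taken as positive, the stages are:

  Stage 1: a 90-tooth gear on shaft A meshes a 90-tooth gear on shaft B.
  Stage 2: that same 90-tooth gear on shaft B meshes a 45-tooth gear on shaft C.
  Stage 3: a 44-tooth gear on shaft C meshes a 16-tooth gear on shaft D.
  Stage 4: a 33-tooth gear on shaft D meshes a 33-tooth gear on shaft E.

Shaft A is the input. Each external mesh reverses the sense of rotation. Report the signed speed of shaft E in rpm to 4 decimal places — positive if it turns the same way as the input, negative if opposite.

Stage 1 [90T→90T]: ω = 155.0000×90/90 = 155.0000 rpm, dir flips to −; running = −155.0000
Stage 2 [90T→45T]: ω = 155.0000×90/45 = 310.0000 rpm, dir flips to +; running = +310.0000
Stage 3 [44T→16T]: ω = 310.0000×44/16 = 852.5000 rpm, dir flips to −; running = −852.5000
Stage 4 [33T→33T]: ω = 852.5000×33/33 = 852.5000 rpm, dir flips to +; running = +852.5000

+852.5000 rpm (same as input, |ω| = 852.5000 rpm)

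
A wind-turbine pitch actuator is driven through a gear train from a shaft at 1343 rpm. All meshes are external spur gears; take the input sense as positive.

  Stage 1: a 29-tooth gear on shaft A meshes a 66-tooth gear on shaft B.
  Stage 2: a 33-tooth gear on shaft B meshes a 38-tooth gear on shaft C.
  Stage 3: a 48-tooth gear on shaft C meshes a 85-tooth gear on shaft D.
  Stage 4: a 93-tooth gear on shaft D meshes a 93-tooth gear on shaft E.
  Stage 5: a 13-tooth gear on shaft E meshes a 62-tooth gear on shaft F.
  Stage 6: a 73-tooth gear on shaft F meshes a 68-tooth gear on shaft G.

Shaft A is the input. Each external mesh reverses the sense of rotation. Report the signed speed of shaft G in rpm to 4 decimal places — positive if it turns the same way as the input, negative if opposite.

Stage 1 [29T→66T]: ω = 1343.0000×29/66 = 590.1061 rpm, dir flips to −; running = −590.1061
Stage 2 [33T→38T]: ω = 590.1061×33/38 = 512.4605 rpm, dir flips to +; running = +512.4605
Stage 3 [48T→85T]: ω = 512.4605×48/85 = 289.3895 rpm, dir flips to −; running = −289.3895
Stage 4 [93T→93T]: ω = 289.3895×93/93 = 289.3895 rpm, dir flips to +; running = +289.3895
Stage 5 [13T→62T]: ω = 289.3895×13/62 = 60.6784 rpm, dir flips to −; running = −60.6784
Stage 6 [73T→68T]: ω = 60.6784×73/68 = 65.1401 rpm, dir flips to +; running = +65.1401

+65.1401 rpm (same as input, |ω| = 65.1401 rpm)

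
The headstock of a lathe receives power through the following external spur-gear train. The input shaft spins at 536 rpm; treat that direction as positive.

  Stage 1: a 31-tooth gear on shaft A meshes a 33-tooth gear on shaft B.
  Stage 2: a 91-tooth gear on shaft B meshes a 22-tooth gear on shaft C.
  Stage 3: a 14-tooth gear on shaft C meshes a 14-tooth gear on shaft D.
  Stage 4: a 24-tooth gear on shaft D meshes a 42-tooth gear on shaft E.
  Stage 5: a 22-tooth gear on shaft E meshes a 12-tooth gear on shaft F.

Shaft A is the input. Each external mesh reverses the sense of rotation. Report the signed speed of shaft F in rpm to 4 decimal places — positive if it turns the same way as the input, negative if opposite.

-2181.8990 rpm (opposite to input, |ω| = 2181.8990 rpm)

Stage 1 [31T→33T]: ω = 536.0000×31/33 = 503.5152 rpm, dir flips to −; running = −503.5152
Stage 2 [91T→22T]: ω = 503.5152×91/22 = 2082.7218 rpm, dir flips to +; running = +2082.7218
Stage 3 [14T→14T]: ω = 2082.7218×14/14 = 2082.7218 rpm, dir flips to −; running = −2082.7218
Stage 4 [24T→42T]: ω = 2082.7218×24/42 = 1190.1267 rpm, dir flips to +; running = +1190.1267
Stage 5 [22T→12T]: ω = 1190.1267×22/12 = 2181.8990 rpm, dir flips to −; running = −2181.8990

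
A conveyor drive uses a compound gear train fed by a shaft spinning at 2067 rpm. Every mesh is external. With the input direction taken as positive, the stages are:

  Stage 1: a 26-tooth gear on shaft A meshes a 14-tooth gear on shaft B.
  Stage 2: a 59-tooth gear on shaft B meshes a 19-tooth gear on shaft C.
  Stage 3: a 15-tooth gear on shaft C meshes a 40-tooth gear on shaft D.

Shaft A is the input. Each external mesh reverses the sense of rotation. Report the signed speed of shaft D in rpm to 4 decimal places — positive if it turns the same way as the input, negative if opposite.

Stage 1 [26T→14T]: ω = 2067.0000×26/14 = 3838.7143 rpm, dir flips to −; running = −3838.7143
Stage 2 [59T→19T]: ω = 3838.7143×59/19 = 11920.2180 rpm, dir flips to +; running = +11920.2180
Stage 3 [15T→40T]: ω = 11920.2180×15/40 = 4470.0818 rpm, dir flips to −; running = −4470.0818

-4470.0818 rpm (opposite to input, |ω| = 4470.0818 rpm)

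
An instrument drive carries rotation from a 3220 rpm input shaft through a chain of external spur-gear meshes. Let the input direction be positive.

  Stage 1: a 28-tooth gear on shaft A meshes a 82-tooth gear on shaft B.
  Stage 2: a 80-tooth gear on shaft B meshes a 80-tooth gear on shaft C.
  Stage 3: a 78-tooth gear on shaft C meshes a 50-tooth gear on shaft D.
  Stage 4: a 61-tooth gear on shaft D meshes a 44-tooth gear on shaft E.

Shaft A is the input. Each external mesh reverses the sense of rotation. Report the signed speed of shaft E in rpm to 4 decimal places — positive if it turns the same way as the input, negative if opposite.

Stage 1 [28T→82T]: ω = 3220.0000×28/82 = 1099.5122 rpm, dir flips to −; running = −1099.5122
Stage 2 [80T→80T]: ω = 1099.5122×80/80 = 1099.5122 rpm, dir flips to +; running = +1099.5122
Stage 3 [78T→50T]: ω = 1099.5122×78/50 = 1715.2390 rpm, dir flips to −; running = −1715.2390
Stage 4 [61T→44T]: ω = 1715.2390×61/44 = 2377.9450 rpm, dir flips to +; running = +2377.9450

+2377.9450 rpm (same as input, |ω| = 2377.9450 rpm)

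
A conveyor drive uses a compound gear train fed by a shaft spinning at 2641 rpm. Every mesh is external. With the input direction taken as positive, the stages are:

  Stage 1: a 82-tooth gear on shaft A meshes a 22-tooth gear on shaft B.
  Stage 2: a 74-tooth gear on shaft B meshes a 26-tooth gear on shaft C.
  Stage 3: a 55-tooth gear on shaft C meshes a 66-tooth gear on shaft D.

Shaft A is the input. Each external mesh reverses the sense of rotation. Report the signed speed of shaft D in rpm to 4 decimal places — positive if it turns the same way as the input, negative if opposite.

Stage 1 [82T→22T]: ω = 2641.0000×82/22 = 9843.7273 rpm, dir flips to −; running = −9843.7273
Stage 2 [74T→26T]: ω = 9843.7273×74/26 = 28016.7622 rpm, dir flips to +; running = +28016.7622
Stage 3 [55T→66T]: ω = 28016.7622×55/66 = 23347.3019 rpm, dir flips to −; running = −23347.3019

-23347.3019 rpm (opposite to input, |ω| = 23347.3019 rpm)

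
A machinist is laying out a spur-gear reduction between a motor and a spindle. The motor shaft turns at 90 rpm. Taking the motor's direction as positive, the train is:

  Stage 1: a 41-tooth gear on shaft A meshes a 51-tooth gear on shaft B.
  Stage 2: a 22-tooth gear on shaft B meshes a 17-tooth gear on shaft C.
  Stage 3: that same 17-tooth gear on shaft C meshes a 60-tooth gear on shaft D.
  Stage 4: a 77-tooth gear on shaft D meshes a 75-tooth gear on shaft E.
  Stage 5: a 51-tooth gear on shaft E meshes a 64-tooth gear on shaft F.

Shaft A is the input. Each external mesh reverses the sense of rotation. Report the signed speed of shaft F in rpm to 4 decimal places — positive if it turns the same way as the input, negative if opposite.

-21.7044 rpm (opposite to input, |ω| = 21.7044 rpm)

Stage 1 [41T→51T]: ω = 90.0000×41/51 = 72.3529 rpm, dir flips to −; running = −72.3529
Stage 2 [22T→17T]: ω = 72.3529×22/17 = 93.6332 rpm, dir flips to +; running = +93.6332
Stage 3 [17T→60T]: ω = 93.6332×17/60 = 26.5294 rpm, dir flips to −; running = −26.5294
Stage 4 [77T→75T]: ω = 26.5294×77/75 = 27.2369 rpm, dir flips to +; running = +27.2369
Stage 5 [51T→64T]: ω = 27.2369×51/64 = 21.7044 rpm, dir flips to −; running = −21.7044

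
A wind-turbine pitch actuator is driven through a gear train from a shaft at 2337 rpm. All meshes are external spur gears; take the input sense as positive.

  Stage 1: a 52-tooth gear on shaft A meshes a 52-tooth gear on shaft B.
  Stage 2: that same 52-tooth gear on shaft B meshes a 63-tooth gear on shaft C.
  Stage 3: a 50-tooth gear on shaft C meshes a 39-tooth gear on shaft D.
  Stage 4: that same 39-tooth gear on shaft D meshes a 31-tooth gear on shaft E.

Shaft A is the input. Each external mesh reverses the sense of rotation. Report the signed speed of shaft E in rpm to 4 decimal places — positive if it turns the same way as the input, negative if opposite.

+3111.2135 rpm (same as input, |ω| = 3111.2135 rpm)

Stage 1 [52T→52T]: ω = 2337.0000×52/52 = 2337.0000 rpm, dir flips to −; running = −2337.0000
Stage 2 [52T→63T]: ω = 2337.0000×52/63 = 1928.9524 rpm, dir flips to +; running = +1928.9524
Stage 3 [50T→39T]: ω = 1928.9524×50/39 = 2473.0159 rpm, dir flips to −; running = −2473.0159
Stage 4 [39T→31T]: ω = 2473.0159×39/31 = 3111.2135 rpm, dir flips to +; running = +3111.2135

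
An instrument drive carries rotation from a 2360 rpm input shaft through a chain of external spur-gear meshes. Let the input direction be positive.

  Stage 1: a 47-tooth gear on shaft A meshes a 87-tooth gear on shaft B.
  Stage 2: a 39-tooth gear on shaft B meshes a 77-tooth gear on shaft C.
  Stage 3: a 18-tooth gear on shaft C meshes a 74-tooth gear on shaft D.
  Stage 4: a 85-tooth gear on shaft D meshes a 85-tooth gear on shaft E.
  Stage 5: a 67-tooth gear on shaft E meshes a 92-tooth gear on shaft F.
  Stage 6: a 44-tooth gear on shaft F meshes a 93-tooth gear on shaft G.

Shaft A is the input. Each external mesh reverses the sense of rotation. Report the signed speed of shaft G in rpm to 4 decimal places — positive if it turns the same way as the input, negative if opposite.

+54.1205 rpm (same as input, |ω| = 54.1205 rpm)

Stage 1 [47T→87T]: ω = 2360.0000×47/87 = 1274.9425 rpm, dir flips to −; running = −1274.9425
Stage 2 [39T→77T]: ω = 1274.9425×39/77 = 645.7501 rpm, dir flips to +; running = +645.7501
Stage 3 [18T→74T]: ω = 645.7501×18/74 = 157.0744 rpm, dir flips to −; running = −157.0744
Stage 4 [85T→85T]: ω = 157.0744×85/85 = 157.0744 rpm, dir flips to +; running = +157.0744
Stage 5 [67T→92T]: ω = 157.0744×67/92 = 114.3911 rpm, dir flips to −; running = −114.3911
Stage 6 [44T→93T]: ω = 114.3911×44/93 = 54.1205 rpm, dir flips to +; running = +54.1205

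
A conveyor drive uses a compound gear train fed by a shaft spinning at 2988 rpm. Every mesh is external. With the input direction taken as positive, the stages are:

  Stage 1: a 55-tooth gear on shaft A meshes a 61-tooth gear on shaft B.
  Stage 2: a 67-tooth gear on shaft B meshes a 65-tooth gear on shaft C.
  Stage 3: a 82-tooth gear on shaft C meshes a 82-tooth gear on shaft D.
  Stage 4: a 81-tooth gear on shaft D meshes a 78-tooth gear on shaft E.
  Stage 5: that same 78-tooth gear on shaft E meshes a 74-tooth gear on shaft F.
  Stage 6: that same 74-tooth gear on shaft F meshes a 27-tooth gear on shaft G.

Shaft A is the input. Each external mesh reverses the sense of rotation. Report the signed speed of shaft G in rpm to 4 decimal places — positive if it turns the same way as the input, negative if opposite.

+8330.9811 rpm (same as input, |ω| = 8330.9811 rpm)

Stage 1 [55T→61T]: ω = 2988.0000×55/61 = 2694.0984 rpm, dir flips to −; running = −2694.0984
Stage 2 [67T→65T]: ω = 2694.0984×67/65 = 2776.9937 rpm, dir flips to +; running = +2776.9937
Stage 3 [82T→82T]: ω = 2776.9937×82/82 = 2776.9937 rpm, dir flips to −; running = −2776.9937
Stage 4 [81T→78T]: ω = 2776.9937×81/78 = 2883.8011 rpm, dir flips to +; running = +2883.8011
Stage 5 [78T→74T]: ω = 2883.8011×78/74 = 3039.6823 rpm, dir flips to −; running = −3039.6823
Stage 6 [74T→27T]: ω = 3039.6823×74/27 = 8330.9811 rpm, dir flips to +; running = +8330.9811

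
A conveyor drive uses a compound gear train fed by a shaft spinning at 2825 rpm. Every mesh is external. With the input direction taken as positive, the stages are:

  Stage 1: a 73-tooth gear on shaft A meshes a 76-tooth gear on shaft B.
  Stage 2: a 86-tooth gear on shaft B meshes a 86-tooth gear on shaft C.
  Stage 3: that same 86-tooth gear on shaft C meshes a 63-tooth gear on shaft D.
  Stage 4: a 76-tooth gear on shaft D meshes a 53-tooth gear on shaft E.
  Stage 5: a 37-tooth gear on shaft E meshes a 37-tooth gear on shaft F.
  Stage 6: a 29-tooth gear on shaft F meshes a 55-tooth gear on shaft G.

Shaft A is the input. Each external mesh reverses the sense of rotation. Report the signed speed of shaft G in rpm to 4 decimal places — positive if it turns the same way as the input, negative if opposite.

Stage 1 [73T→76T]: ω = 2825.0000×73/76 = 2713.4868 rpm, dir flips to −; running = −2713.4868
Stage 2 [86T→86T]: ω = 2713.4868×86/86 = 2713.4868 rpm, dir flips to +; running = +2713.4868
Stage 3 [86T→63T]: ω = 2713.4868×86/63 = 3704.1249 rpm, dir flips to −; running = −3704.1249
Stage 4 [76T→53T]: ω = 3704.1249×76/53 = 5311.5753 rpm, dir flips to +; running = +5311.5753
Stage 5 [37T→37T]: ω = 5311.5753×37/37 = 5311.5753 rpm, dir flips to −; running = −5311.5753
Stage 6 [29T→55T]: ω = 5311.5753×29/55 = 2800.6488 rpm, dir flips to +; running = +2800.6488

+2800.6488 rpm (same as input, |ω| = 2800.6488 rpm)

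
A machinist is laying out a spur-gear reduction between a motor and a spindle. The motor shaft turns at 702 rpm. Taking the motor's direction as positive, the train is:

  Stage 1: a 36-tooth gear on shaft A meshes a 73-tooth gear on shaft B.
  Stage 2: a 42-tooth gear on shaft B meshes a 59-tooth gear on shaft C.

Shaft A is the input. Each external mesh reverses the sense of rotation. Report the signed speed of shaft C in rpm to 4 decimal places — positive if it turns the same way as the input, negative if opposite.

+246.4416 rpm (same as input, |ω| = 246.4416 rpm)

Stage 1 [36T→73T]: ω = 702.0000×36/73 = 346.1918 rpm, dir flips to −; running = −346.1918
Stage 2 [42T→59T]: ω = 346.1918×42/59 = 246.4416 rpm, dir flips to +; running = +246.4416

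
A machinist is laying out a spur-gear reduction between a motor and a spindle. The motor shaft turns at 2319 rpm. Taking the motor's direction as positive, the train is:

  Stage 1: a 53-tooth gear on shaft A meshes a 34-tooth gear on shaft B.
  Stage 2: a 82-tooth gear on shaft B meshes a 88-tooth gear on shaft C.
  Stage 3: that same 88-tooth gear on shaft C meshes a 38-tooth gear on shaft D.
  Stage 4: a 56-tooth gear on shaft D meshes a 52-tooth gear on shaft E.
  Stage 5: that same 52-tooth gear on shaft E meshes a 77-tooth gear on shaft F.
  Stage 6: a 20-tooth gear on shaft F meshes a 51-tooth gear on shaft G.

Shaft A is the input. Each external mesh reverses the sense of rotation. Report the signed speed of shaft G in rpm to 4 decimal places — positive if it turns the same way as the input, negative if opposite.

Stage 1 [53T→34T]: ω = 2319.0000×53/34 = 3614.9118 rpm, dir flips to −; running = −3614.9118
Stage 2 [82T→88T]: ω = 3614.9118×82/88 = 3368.4405 rpm, dir flips to +; running = +3368.4405
Stage 3 [88T→38T]: ω = 3368.4405×88/38 = 7800.5991 rpm, dir flips to −; running = −7800.5991
Stage 4 [56T→52T]: ω = 7800.5991×56/52 = 8400.6452 rpm, dir flips to +; running = +8400.6452
Stage 5 [52T→77T]: ω = 8400.6452×52/77 = 5673.1630 rpm, dir flips to −; running = −5673.1630
Stage 6 [20T→51T]: ω = 5673.1630×20/51 = 2224.7698 rpm, dir flips to +; running = +2224.7698

+2224.7698 rpm (same as input, |ω| = 2224.7698 rpm)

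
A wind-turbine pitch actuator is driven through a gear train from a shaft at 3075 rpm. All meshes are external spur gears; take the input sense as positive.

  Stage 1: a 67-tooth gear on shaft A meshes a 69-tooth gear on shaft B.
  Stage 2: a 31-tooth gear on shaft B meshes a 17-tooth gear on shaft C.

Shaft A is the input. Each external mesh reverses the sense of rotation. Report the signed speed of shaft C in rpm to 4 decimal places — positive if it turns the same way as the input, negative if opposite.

+5444.8210 rpm (same as input, |ω| = 5444.8210 rpm)

Stage 1 [67T→69T]: ω = 3075.0000×67/69 = 2985.8696 rpm, dir flips to −; running = −2985.8696
Stage 2 [31T→17T]: ω = 2985.8696×31/17 = 5444.8210 rpm, dir flips to +; running = +5444.8210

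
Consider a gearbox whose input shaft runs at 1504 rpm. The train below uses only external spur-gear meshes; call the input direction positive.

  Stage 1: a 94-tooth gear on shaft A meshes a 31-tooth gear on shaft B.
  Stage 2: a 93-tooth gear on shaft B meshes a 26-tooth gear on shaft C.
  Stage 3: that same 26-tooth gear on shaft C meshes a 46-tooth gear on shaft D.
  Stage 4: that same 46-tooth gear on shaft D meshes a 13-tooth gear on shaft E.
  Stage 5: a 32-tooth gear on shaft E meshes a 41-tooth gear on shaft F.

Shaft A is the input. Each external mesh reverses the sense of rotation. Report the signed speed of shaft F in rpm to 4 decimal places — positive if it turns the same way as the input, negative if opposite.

Stage 1 [94T→31T]: ω = 1504.0000×94/31 = 4560.5161 rpm, dir flips to −; running = −4560.5161
Stage 2 [93T→26T]: ω = 4560.5161×93/26 = 16312.6154 rpm, dir flips to +; running = +16312.6154
Stage 3 [26T→46T]: ω = 16312.6154×26/46 = 9220.1739 rpm, dir flips to −; running = −9220.1739
Stage 4 [46T→13T]: ω = 9220.1739×46/13 = 32625.2308 rpm, dir flips to +; running = +32625.2308
Stage 5 [32T→41T]: ω = 32625.2308×32/41 = 25463.5947 rpm, dir flips to −; running = −25463.5947

-25463.5947 rpm (opposite to input, |ω| = 25463.5947 rpm)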